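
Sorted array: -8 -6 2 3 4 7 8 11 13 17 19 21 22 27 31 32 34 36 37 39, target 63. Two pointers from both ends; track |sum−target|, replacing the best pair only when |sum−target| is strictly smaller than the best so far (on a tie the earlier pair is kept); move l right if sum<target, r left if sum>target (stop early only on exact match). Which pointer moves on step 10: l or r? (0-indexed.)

l

[0,19] -8+39=31 d=32 * → l++
[1,19] -6+39=33 d=30 * → l++
[2,19] 2+39=41 d=22 * → l++
[3,19] 3+39=42 d=21 * → l++
[4,19] 4+39=43 d=20 * → l++
[5,19] 7+39=46 d=17 * → l++
[6,19] 8+39=47 d=16 * → l++
[7,19] 11+39=50 d=13 * → l++
[8,19] 13+39=52 d=11 * → l++
[9,19] 17+39=56 d=7 * → l++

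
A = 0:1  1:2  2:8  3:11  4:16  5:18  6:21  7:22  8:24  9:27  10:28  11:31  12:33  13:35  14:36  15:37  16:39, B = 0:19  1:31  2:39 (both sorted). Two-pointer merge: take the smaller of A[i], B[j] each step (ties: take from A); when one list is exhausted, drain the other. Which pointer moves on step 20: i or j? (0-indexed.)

j

i=0 j=0: A[i]=1<=B[j]=19 take 1, i++
i=1 j=0: A[i]=2<=B[j]=19 take 2, i++
i=2 j=0: A[i]=8<=B[j]=19 take 8, i++
i=3 j=0: A[i]=11<=B[j]=19 take 11, i++
i=4 j=0: A[i]=16<=B[j]=19 take 16, i++
i=5 j=0: A[i]=18<=B[j]=19 take 18, i++
i=6 j=0: A[i]=21>B[j]=19 take 19, j++
i=6 j=1: A[i]=21<=B[j]=31 take 21, i++
i=7 j=1: A[i]=22<=B[j]=31 take 22, i++
i=8 j=1: A[i]=24<=B[j]=31 take 24, i++
i=9 j=1: A[i]=27<=B[j]=31 take 27, i++
i=10 j=1: A[i]=28<=B[j]=31 take 28, i++
i=11 j=1: A[i]=31<=B[j]=31 take 31, i++
i=12 j=1: A[i]=33>B[j]=31 take 31, j++
i=12 j=2: A[i]=33<=B[j]=39 take 33, i++
i=13 j=2: A[i]=35<=B[j]=39 take 35, i++
i=14 j=2: A[i]=36<=B[j]=39 take 36, i++
i=15 j=2: A[i]=37<=B[j]=39 take 37, i++
i=16 j=2: A[i]=39<=B[j]=39 take 39, i++
i=17 j=2: A done, take B[j]=39, j++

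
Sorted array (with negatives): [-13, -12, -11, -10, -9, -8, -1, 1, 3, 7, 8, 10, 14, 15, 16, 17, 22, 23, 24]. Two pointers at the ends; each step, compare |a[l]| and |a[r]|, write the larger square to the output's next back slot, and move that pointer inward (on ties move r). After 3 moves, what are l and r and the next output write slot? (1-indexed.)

l=1 r=19: |-13|<=|24| out[19]=576, r--
l=1 r=18: |-13|<=|23| out[18]=529, r--
l=1 r=17: |-13|<=|22| out[17]=484, r--

l=1, r=16, next write slot=16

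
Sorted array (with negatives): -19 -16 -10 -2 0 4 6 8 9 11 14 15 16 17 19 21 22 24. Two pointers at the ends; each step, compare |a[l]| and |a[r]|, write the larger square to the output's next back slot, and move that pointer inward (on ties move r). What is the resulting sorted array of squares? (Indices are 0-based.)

[0, 4, 16, 36, 64, 81, 100, 121, 196, 225, 256, 256, 289, 361, 361, 441, 484, 576]

[0,17] |-19|<=|24| out[17]=576 → r--
[0,16] |-19|<=|22| out[16]=484 → r--
[0,15] |-19|<=|21| out[15]=441 → r--
[0,14] |-19|<=|19| out[14]=361 → r--
[0,13] |-19|>|17| out[13]=361 → l++
[1,13] |-16|<=|17| out[12]=289 → r--
[1,12] |-16|<=|16| out[11]=256 → r--
[1,11] |-16|>|15| out[10]=256 → l++
[2,11] |-10|<=|15| out[9]=225 → r--
[2,10] |-10|<=|14| out[8]=196 → r--
[2,9] |-10|<=|11| out[7]=121 → r--
[2,8] |-10|>|9| out[6]=100 → l++
[3,8] |-2|<=|9| out[5]=81 → r--
[3,7] |-2|<=|8| out[4]=64 → r--
[3,6] |-2|<=|6| out[3]=36 → r--
[3,5] |-2|<=|4| out[2]=16 → r--
[3,4] |-2|>|0| out[1]=4 → l++
[4,4] |0|<=|0| out[0]=0 → r--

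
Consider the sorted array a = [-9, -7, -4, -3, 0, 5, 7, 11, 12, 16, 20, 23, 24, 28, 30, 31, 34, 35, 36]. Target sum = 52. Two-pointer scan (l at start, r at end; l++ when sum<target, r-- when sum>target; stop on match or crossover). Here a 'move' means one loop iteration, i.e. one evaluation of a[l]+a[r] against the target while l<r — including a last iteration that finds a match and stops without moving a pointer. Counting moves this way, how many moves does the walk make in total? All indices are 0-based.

10 moves

[0,18] -9+36=27 <52 → l++
[1,18] -7+36=29 <52 → l++
[2,18] -4+36=32 <52 → l++
[3,18] -3+36=33 <52 → l++
[4,18] 0+36=36 <52 → l++
[5,18] 5+36=41 <52 → l++
[6,18] 7+36=43 <52 → l++
[7,18] 11+36=47 <52 → l++
[8,18] 12+36=48 <52 → l++
[9,18] 16+36=52 → found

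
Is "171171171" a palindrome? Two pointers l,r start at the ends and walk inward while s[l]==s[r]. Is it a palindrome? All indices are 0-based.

l=0 r=8: '1'=='1', l++,r--
l=1 r=7: '7'=='7', l++,r--
l=2 r=6: '1'=='1', l++,r--
l=3 r=5: '1'=='1', l++,r--

palindrome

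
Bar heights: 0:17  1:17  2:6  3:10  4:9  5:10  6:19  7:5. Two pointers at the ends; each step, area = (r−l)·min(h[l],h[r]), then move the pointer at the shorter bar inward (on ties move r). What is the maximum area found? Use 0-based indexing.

[0,7] min(17,5)*7=35 best=35 * → r--
[0,6] min(17,19)*6=102 best=102 * → l++
[1,6] min(17,19)*5=85 best=102 → l++
[2,6] min(6,19)*4=24 best=102 → l++
[3,6] min(10,19)*3=30 best=102 → l++
[4,6] min(9,19)*2=18 best=102 → l++
[5,6] min(10,19)*1=10 best=102 → l++

max area = 102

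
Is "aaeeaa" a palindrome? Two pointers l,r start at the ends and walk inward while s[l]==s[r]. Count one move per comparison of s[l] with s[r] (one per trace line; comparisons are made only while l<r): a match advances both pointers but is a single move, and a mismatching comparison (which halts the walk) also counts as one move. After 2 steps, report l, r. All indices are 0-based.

l=2, r=3

l=0 r=5: 'a'=='a', l++,r--
l=1 r=4: 'a'=='a', l++,r--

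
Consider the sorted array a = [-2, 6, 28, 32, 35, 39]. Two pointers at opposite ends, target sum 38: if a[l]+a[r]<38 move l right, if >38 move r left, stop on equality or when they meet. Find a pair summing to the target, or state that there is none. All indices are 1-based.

[1,6] -2+39=37 <38 → l++
[2,6] 6+39=45 >38 → r--
[2,5] 6+35=41 >38 → r--
[2,4] 6+32=38 → found

(6, 32)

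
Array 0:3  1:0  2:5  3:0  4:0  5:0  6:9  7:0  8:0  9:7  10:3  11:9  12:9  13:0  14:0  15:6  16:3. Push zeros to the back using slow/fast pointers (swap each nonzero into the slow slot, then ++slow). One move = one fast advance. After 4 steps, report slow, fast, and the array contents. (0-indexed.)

(s=0,f=0) a[fast]=3≠0 swap→a[0]=3 → slow++,fast++
(s=1,f=1) a[fast]=0 → fast++
(s=1,f=2) a[fast]=5≠0 swap→a[1]=5 → slow++,fast++
(s=2,f=3) a[fast]=0 → fast++

slow=2, fast=4, a=[3, 5, 0, 0, 0, 0, 9, 0, 0, 7, 3, 9, 9, 0, 0, 6, 3]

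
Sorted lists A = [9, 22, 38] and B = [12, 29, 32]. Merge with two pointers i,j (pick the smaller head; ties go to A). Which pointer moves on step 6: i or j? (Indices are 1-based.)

[i=1,j=1] A[i]=9<=B[j]=12 take 9 → i++
[i=2,j=1] A[i]=22>B[j]=12 take 12 → j++
[i=2,j=2] A[i]=22<=B[j]=29 take 22 → i++
[i=3,j=2] A[i]=38>B[j]=29 take 29 → j++
[i=3,j=3] A[i]=38>B[j]=32 take 32 → j++
[i=3,j=4] B done, take A[i]=38 → i++

i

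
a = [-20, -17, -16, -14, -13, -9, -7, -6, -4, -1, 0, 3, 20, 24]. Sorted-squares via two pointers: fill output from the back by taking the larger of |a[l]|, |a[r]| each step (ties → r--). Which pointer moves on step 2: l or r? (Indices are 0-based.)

[0,13] |-20|<=|24| out[13]=576 → r--
[0,12] |-20|<=|20| out[12]=400 → r--

r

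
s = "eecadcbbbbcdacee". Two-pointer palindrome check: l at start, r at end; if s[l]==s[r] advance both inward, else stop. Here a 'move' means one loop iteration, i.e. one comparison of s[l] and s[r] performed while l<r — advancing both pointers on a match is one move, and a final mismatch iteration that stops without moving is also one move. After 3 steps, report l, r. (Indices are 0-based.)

l=3, r=12

[0,15] 'e'=='e' → l++,r--
[1,14] 'e'=='e' → l++,r--
[2,13] 'c'=='c' → l++,r--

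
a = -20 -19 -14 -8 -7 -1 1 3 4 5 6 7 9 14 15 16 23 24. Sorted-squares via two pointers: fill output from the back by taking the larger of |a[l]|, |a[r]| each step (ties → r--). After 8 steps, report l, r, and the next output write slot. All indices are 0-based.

l=3, r=12, next write slot=9

l=0 r=17: |-20|<=|24| out[17]=576, r--
l=0 r=16: |-20|<=|23| out[16]=529, r--
l=0 r=15: |-20|>|16| out[15]=400, l++
l=1 r=15: |-19|>|16| out[14]=361, l++
l=2 r=15: |-14|<=|16| out[13]=256, r--
l=2 r=14: |-14|<=|15| out[12]=225, r--
l=2 r=13: |-14|<=|14| out[11]=196, r--
l=2 r=12: |-14|>|9| out[10]=196, l++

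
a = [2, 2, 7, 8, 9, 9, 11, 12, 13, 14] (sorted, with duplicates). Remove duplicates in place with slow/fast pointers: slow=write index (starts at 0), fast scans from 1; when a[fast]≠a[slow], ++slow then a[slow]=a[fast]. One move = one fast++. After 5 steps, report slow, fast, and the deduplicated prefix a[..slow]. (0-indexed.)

slow=0 fast=1: a[fast]=2=a[slow] dup, fast++
slow=0 fast=2: a[fast]=7≠a[slow]=2 write a[1]=7, slow++,fast++
slow=1 fast=3: a[fast]=8≠a[slow]=7 write a[2]=8, slow++,fast++
slow=2 fast=4: a[fast]=9≠a[slow]=8 write a[3]=9, slow++,fast++
slow=3 fast=5: a[fast]=9=a[slow] dup, fast++

slow=3, fast=6, prefix=[2, 7, 8, 9]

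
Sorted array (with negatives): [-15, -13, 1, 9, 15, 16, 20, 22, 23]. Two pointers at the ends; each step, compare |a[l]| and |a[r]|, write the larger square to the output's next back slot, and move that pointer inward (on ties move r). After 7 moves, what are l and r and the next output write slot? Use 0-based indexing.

l=2, r=3, next write slot=1

l=0 r=8: |-15|<=|23| out[8]=529, r--
l=0 r=7: |-15|<=|22| out[7]=484, r--
l=0 r=6: |-15|<=|20| out[6]=400, r--
l=0 r=5: |-15|<=|16| out[5]=256, r--
l=0 r=4: |-15|<=|15| out[4]=225, r--
l=0 r=3: |-15|>|9| out[3]=225, l++
l=1 r=3: |-13|>|9| out[2]=169, l++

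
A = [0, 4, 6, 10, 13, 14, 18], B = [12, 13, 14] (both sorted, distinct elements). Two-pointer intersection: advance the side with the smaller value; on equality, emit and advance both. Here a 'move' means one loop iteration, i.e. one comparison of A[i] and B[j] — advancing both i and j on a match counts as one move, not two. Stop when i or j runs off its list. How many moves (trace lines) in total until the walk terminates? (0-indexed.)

i=0 j=0: 0<12, i++
i=1 j=0: 4<12, i++
i=2 j=0: 6<12, i++
i=3 j=0: 10<12, i++
i=4 j=0: 13>12, j++
i=4 j=1: 13==13 emit, i++,j++
i=5 j=2: 14==14 emit, i++,j++

7 moves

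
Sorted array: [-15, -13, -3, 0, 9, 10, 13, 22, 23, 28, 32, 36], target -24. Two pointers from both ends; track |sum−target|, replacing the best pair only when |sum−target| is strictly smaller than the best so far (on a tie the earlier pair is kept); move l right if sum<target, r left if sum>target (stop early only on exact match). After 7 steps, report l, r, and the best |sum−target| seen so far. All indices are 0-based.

l=0 r=11: -15+36=21 d=45 *, r--
l=0 r=10: -15+32=17 d=41 *, r--
l=0 r=9: -15+28=13 d=37 *, r--
l=0 r=8: -15+23=8 d=32 *, r--
l=0 r=7: -15+22=7 d=31 *, r--
l=0 r=6: -15+13=-2 d=22 *, r--
l=0 r=5: -15+10=-5 d=19 *, r--

l=0, r=4, best |Δ|=19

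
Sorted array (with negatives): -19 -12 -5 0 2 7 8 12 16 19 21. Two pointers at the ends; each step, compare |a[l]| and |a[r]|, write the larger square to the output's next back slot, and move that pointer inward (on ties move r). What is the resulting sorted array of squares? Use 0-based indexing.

[0,10] |-19|<=|21| out[10]=441 → r--
[0,9] |-19|<=|19| out[9]=361 → r--
[0,8] |-19|>|16| out[8]=361 → l++
[1,8] |-12|<=|16| out[7]=256 → r--
[1,7] |-12|<=|12| out[6]=144 → r--
[1,6] |-12|>|8| out[5]=144 → l++
[2,6] |-5|<=|8| out[4]=64 → r--
[2,5] |-5|<=|7| out[3]=49 → r--
[2,4] |-5|>|2| out[2]=25 → l++
[3,4] |0|<=|2| out[1]=4 → r--
[3,3] |0|<=|0| out[0]=0 → r--

[0, 4, 25, 49, 64, 144, 144, 256, 361, 361, 441]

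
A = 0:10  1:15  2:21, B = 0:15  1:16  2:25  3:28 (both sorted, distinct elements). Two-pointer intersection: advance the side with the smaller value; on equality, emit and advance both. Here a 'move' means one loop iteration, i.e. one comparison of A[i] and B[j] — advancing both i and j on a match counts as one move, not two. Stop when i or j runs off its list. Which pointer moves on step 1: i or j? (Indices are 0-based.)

i

[i=0,j=0] 10<15 → i++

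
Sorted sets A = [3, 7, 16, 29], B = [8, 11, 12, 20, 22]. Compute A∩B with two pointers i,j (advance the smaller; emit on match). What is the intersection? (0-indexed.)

intersection = []

i=0 j=0: 3<8, i++
i=1 j=0: 7<8, i++
i=2 j=0: 16>8, j++
i=2 j=1: 16>11, j++
i=2 j=2: 16>12, j++
i=2 j=3: 16<20, i++
i=3 j=3: 29>20, j++
i=3 j=4: 29>22, j++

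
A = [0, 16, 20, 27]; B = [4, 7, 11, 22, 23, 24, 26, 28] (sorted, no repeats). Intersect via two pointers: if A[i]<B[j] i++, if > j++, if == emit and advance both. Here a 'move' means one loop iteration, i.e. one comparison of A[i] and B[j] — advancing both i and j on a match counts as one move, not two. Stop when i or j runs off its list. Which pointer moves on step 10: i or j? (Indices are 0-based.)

i=0 j=0: 0<4, i++
i=1 j=0: 16>4, j++
i=1 j=1: 16>7, j++
i=1 j=2: 16>11, j++
i=1 j=3: 16<22, i++
i=2 j=3: 20<22, i++
i=3 j=3: 27>22, j++
i=3 j=4: 27>23, j++
i=3 j=5: 27>24, j++
i=3 j=6: 27>26, j++

j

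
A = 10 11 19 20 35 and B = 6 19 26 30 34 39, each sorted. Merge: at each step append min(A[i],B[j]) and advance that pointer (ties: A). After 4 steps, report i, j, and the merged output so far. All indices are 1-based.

i=4, j=2, merged so far=[6, 10, 11, 19]

[i=1,j=1] A[i]=10>B[j]=6 take 6 → j++
[i=1,j=2] A[i]=10<=B[j]=19 take 10 → i++
[i=2,j=2] A[i]=11<=B[j]=19 take 11 → i++
[i=3,j=2] A[i]=19<=B[j]=19 take 19 → i++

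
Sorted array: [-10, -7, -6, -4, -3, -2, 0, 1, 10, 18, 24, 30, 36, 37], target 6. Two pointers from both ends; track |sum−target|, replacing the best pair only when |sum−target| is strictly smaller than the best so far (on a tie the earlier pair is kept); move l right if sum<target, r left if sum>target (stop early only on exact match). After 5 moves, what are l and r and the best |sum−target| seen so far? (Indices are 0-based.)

[0,13] -10+37=27 d=21 * → r--
[0,12] -10+36=26 d=20 * → r--
[0,11] -10+30=20 d=14 * → r--
[0,10] -10+24=14 d=8 * → r--
[0,9] -10+18=8 d=2 * → r--

l=0, r=8, best |Δ|=2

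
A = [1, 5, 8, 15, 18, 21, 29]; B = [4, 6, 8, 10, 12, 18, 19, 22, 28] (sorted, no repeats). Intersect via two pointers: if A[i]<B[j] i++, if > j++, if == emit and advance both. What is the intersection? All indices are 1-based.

intersection = [8, 18]

[i=1,j=1] 1<4 → i++
[i=2,j=1] 5>4 → j++
[i=2,j=2] 5<6 → i++
[i=3,j=2] 8>6 → j++
[i=3,j=3] 8==8 emit → i++,j++
[i=4,j=4] 15>10 → j++
[i=4,j=5] 15>12 → j++
[i=4,j=6] 15<18 → i++
[i=5,j=6] 18==18 emit → i++,j++
[i=6,j=7] 21>19 → j++
[i=6,j=8] 21<22 → i++
[i=7,j=8] 29>22 → j++
[i=7,j=9] 29>28 → j++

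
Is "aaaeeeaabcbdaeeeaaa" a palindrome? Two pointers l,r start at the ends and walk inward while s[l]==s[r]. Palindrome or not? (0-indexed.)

not a palindrome (mismatch at 7,11)

[0,18] 'a'=='a' → l++,r--
[1,17] 'a'=='a' → l++,r--
[2,16] 'a'=='a' → l++,r--
[3,15] 'e'=='e' → l++,r--
[4,14] 'e'=='e' → l++,r--
[5,13] 'e'=='e' → l++,r--
[6,12] 'a'=='a' → l++,r--
[7,11] 'a'!='d' → stop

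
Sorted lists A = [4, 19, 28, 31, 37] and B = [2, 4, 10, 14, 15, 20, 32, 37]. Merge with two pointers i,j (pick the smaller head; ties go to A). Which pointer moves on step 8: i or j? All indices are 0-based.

j

[i=0,j=0] A[i]=4>B[j]=2 take 2 → j++
[i=0,j=1] A[i]=4<=B[j]=4 take 4 → i++
[i=1,j=1] A[i]=19>B[j]=4 take 4 → j++
[i=1,j=2] A[i]=19>B[j]=10 take 10 → j++
[i=1,j=3] A[i]=19>B[j]=14 take 14 → j++
[i=1,j=4] A[i]=19>B[j]=15 take 15 → j++
[i=1,j=5] A[i]=19<=B[j]=20 take 19 → i++
[i=2,j=5] A[i]=28>B[j]=20 take 20 → j++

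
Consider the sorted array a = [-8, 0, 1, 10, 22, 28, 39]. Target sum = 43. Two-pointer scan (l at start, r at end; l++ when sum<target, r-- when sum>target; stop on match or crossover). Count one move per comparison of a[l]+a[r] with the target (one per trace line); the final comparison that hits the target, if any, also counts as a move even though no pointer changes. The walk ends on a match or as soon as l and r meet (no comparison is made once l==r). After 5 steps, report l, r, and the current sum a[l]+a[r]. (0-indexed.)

[0,6] -8+39=31 <43 → l++
[1,6] 0+39=39 <43 → l++
[2,6] 1+39=40 <43 → l++
[3,6] 10+39=49 >43 → r--
[3,5] 10+28=38 <43 → l++

l=4, r=5, sum=50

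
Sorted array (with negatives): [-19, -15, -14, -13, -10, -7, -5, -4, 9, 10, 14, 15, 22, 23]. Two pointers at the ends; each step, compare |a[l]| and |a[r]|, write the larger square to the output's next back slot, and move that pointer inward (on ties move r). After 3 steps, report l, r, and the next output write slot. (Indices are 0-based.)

l=1, r=11, next write slot=10

[0,13] |-19|<=|23| out[13]=529 → r--
[0,12] |-19|<=|22| out[12]=484 → r--
[0,11] |-19|>|15| out[11]=361 → l++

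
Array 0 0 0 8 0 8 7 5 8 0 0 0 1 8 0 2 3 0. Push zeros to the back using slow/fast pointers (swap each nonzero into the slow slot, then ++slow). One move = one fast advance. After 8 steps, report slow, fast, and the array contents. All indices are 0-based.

slow=4, fast=8, a=[8, 8, 7, 5, 0, 0, 0, 0, 8, 0, 0, 0, 1, 8, 0, 2, 3, 0]

(s=0,f=0) a[fast]=0 → fast++
(s=0,f=1) a[fast]=0 → fast++
(s=0,f=2) a[fast]=0 → fast++
(s=0,f=3) a[fast]=8≠0 swap→a[0]=8 → slow++,fast++
(s=1,f=4) a[fast]=0 → fast++
(s=1,f=5) a[fast]=8≠0 swap→a[1]=8 → slow++,fast++
(s=2,f=6) a[fast]=7≠0 swap→a[2]=7 → slow++,fast++
(s=3,f=7) a[fast]=5≠0 swap→a[3]=5 → slow++,fast++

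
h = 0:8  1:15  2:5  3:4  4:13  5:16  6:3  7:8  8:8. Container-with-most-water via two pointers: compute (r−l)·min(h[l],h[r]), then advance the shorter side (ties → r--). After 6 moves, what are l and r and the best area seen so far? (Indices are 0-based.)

[0,8] min(8,8)*8=64 best=64 * → r--
[0,7] min(8,8)*7=56 best=64 → r--
[0,6] min(8,3)*6=18 best=64 → r--
[0,5] min(8,16)*5=40 best=64 → l++
[1,5] min(15,16)*4=60 best=64 → l++
[2,5] min(5,16)*3=15 best=64 → l++

l=3, r=5, best area=64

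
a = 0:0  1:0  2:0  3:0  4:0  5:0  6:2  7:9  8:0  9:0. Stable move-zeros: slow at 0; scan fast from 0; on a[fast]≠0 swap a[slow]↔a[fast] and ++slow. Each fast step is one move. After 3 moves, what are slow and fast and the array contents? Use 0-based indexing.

slow=0, fast=3, a=[0, 0, 0, 0, 0, 0, 2, 9, 0, 0]

(s=0,f=0) a[fast]=0 → fast++
(s=0,f=1) a[fast]=0 → fast++
(s=0,f=2) a[fast]=0 → fast++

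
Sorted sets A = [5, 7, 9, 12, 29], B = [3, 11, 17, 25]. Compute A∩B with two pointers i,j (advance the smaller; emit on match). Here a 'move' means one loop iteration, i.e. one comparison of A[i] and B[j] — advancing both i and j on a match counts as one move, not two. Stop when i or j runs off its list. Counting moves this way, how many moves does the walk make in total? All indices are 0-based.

[i=0,j=0] 5>3 → j++
[i=0,j=1] 5<11 → i++
[i=1,j=1] 7<11 → i++
[i=2,j=1] 9<11 → i++
[i=3,j=1] 12>11 → j++
[i=3,j=2] 12<17 → i++
[i=4,j=2] 29>17 → j++
[i=4,j=3] 29>25 → j++

8 moves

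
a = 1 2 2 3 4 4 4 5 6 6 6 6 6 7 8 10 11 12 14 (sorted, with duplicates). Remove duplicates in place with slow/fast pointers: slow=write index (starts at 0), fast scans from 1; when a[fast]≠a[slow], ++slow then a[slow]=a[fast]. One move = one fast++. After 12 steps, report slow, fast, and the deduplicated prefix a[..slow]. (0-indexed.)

slow=5, fast=13, prefix=[1, 2, 3, 4, 5, 6]

(s=0,f=1) a[fast]=2≠a[slow]=1 write a[1]=2 → slow++,fast++
(s=1,f=2) a[fast]=2=a[slow] dup → fast++
(s=1,f=3) a[fast]=3≠a[slow]=2 write a[2]=3 → slow++,fast++
(s=2,f=4) a[fast]=4≠a[slow]=3 write a[3]=4 → slow++,fast++
(s=3,f=5) a[fast]=4=a[slow] dup → fast++
(s=3,f=6) a[fast]=4=a[slow] dup → fast++
(s=3,f=7) a[fast]=5≠a[slow]=4 write a[4]=5 → slow++,fast++
(s=4,f=8) a[fast]=6≠a[slow]=5 write a[5]=6 → slow++,fast++
(s=5,f=9) a[fast]=6=a[slow] dup → fast++
(s=5,f=10) a[fast]=6=a[slow] dup → fast++
(s=5,f=11) a[fast]=6=a[slow] dup → fast++
(s=5,f=12) a[fast]=6=a[slow] dup → fast++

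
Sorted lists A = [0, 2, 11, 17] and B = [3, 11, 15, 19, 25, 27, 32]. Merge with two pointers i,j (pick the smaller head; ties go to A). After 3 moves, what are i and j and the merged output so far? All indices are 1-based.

i=3, j=2, merged so far=[0, 2, 3]

i=1 j=1: A[i]=0<=B[j]=3 take 0, i++
i=2 j=1: A[i]=2<=B[j]=3 take 2, i++
i=3 j=1: A[i]=11>B[j]=3 take 3, j++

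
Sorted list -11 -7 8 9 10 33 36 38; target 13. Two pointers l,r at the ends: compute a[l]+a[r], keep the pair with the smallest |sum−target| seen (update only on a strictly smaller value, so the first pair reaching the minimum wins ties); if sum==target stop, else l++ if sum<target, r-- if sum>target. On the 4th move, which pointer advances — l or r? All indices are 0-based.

l=0 r=7: -11+38=27 d=14 *, r--
l=0 r=6: -11+36=25 d=12 *, r--
l=0 r=5: -11+33=22 d=9 *, r--
l=0 r=4: -11+10=-1 d=14, l++

l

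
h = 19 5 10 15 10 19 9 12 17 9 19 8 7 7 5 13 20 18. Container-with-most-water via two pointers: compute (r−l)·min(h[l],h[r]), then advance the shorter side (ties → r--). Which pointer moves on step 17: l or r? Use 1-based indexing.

l

l=1 r=18: min(19,18)*17=306 best=306 *, r--
l=1 r=17: min(19,20)*16=304 best=306, l++
l=2 r=17: min(5,20)*15=75 best=306, l++
l=3 r=17: min(10,20)*14=140 best=306, l++
l=4 r=17: min(15,20)*13=195 best=306, l++
l=5 r=17: min(10,20)*12=120 best=306, l++
l=6 r=17: min(19,20)*11=209 best=306, l++
l=7 r=17: min(9,20)*10=90 best=306, l++
l=8 r=17: min(12,20)*9=108 best=306, l++
l=9 r=17: min(17,20)*8=136 best=306, l++
l=10 r=17: min(9,20)*7=63 best=306, l++
l=11 r=17: min(19,20)*6=114 best=306, l++
l=12 r=17: min(8,20)*5=40 best=306, l++
l=13 r=17: min(7,20)*4=28 best=306, l++
l=14 r=17: min(7,20)*3=21 best=306, l++
l=15 r=17: min(5,20)*2=10 best=306, l++
l=16 r=17: min(13,20)*1=13 best=306, l++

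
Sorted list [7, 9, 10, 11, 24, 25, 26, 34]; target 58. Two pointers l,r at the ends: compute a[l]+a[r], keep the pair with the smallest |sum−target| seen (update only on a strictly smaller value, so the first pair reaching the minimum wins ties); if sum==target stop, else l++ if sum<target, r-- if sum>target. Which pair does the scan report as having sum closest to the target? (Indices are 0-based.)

[0,7] 7+34=41 d=17 * → l++
[1,7] 9+34=43 d=15 * → l++
[2,7] 10+34=44 d=14 * → l++
[3,7] 11+34=45 d=13 * → l++
[4,7] 24+34=58 d=0 * → stop

pair (24, 34) with sum 58 (|Δ|=0)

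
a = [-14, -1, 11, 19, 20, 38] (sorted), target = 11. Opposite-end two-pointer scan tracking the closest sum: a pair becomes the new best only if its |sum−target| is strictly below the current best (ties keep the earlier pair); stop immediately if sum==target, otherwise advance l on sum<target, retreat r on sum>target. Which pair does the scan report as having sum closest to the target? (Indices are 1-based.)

[1,6] -14+38=24 d=13 * → r--
[1,5] -14+20=6 d=5 * → l++
[2,5] -1+20=19 d=8 → r--
[2,4] -1+19=18 d=7 → r--
[2,3] -1+11=10 d=1 * → l++

pair (-1, 11) with sum 10 (|Δ|=1)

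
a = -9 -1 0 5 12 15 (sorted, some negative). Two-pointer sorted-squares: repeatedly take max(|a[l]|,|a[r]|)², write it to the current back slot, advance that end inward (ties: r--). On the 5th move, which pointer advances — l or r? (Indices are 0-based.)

l

l=0 r=5: |-9|<=|15| out[5]=225, r--
l=0 r=4: |-9|<=|12| out[4]=144, r--
l=0 r=3: |-9|>|5| out[3]=81, l++
l=1 r=3: |-1|<=|5| out[2]=25, r--
l=1 r=2: |-1|>|0| out[1]=1, l++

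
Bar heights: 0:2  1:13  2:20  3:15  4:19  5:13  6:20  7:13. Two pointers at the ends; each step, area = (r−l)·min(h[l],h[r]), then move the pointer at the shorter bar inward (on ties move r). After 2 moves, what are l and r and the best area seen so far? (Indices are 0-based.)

l=0 r=7: min(2,13)*7=14 best=14 *, l++
l=1 r=7: min(13,13)*6=78 best=78 *, r--

l=1, r=6, best area=78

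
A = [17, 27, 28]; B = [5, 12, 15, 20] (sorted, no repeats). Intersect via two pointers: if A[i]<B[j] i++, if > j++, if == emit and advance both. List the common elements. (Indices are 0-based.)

[i=0,j=0] 17>5 → j++
[i=0,j=1] 17>12 → j++
[i=0,j=2] 17>15 → j++
[i=0,j=3] 17<20 → i++
[i=1,j=3] 27>20 → j++

intersection = []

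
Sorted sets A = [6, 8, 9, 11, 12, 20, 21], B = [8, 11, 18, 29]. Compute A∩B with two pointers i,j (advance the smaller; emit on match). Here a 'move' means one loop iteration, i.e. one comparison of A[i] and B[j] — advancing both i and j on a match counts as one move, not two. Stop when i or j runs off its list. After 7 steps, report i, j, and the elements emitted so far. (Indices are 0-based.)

i=6, j=3, emitted=[8, 11]

i=0 j=0: 6<8, i++
i=1 j=0: 8==8 emit, i++,j++
i=2 j=1: 9<11, i++
i=3 j=1: 11==11 emit, i++,j++
i=4 j=2: 12<18, i++
i=5 j=2: 20>18, j++
i=5 j=3: 20<29, i++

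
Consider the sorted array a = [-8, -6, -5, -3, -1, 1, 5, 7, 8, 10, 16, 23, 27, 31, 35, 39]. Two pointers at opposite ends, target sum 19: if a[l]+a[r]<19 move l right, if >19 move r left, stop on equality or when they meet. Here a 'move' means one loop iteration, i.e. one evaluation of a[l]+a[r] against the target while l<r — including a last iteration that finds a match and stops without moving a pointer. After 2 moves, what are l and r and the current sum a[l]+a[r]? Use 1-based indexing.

l=1, r=14, sum=23

l=1 r=16: -8+39=31 >19, r--
l=1 r=15: -8+35=27 >19, r--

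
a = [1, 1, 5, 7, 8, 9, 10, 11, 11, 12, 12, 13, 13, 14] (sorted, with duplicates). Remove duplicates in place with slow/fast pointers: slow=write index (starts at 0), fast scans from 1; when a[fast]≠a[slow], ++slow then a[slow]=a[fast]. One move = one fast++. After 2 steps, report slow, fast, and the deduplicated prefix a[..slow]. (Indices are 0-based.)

(s=0,f=1) a[fast]=1=a[slow] dup → fast++
(s=0,f=2) a[fast]=5≠a[slow]=1 write a[1]=5 → slow++,fast++

slow=1, fast=3, prefix=[1, 5]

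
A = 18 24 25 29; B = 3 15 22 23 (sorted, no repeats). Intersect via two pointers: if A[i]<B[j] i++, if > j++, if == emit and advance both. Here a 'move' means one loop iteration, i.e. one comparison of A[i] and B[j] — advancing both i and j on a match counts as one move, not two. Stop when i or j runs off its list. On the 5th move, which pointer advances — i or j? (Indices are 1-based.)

[i=1,j=1] 18>3 → j++
[i=1,j=2] 18>15 → j++
[i=1,j=3] 18<22 → i++
[i=2,j=3] 24>22 → j++
[i=2,j=4] 24>23 → j++

j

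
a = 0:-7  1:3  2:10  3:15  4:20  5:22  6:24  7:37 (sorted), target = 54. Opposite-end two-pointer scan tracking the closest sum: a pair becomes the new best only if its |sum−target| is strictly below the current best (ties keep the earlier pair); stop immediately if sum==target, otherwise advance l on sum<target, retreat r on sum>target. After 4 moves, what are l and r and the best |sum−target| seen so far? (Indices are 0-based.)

l=4, r=7, best |Δ|=2

l=0 r=7: -7+37=30 d=24 *, l++
l=1 r=7: 3+37=40 d=14 *, l++
l=2 r=7: 10+37=47 d=7 *, l++
l=3 r=7: 15+37=52 d=2 *, l++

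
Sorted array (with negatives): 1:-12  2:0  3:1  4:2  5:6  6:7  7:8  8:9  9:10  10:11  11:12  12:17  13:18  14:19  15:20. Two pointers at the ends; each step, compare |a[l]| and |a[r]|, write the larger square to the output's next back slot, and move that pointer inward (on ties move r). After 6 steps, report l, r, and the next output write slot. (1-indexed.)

l=2, r=10, next write slot=9

[1,15] |-12|<=|20| out[15]=400 → r--
[1,14] |-12|<=|19| out[14]=361 → r--
[1,13] |-12|<=|18| out[13]=324 → r--
[1,12] |-12|<=|17| out[12]=289 → r--
[1,11] |-12|<=|12| out[11]=144 → r--
[1,10] |-12|>|11| out[10]=144 → l++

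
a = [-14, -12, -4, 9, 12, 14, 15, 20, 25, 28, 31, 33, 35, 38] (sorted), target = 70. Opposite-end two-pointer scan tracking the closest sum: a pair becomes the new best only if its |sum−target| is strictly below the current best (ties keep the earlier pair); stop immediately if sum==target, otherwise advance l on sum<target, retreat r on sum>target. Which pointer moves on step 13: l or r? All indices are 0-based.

l

l=0 r=13: -14+38=24 d=46 *, l++
l=1 r=13: -12+38=26 d=44 *, l++
l=2 r=13: -4+38=34 d=36 *, l++
l=3 r=13: 9+38=47 d=23 *, l++
l=4 r=13: 12+38=50 d=20 *, l++
l=5 r=13: 14+38=52 d=18 *, l++
l=6 r=13: 15+38=53 d=17 *, l++
l=7 r=13: 20+38=58 d=12 *, l++
l=8 r=13: 25+38=63 d=7 *, l++
l=9 r=13: 28+38=66 d=4 *, l++
l=10 r=13: 31+38=69 d=1 *, l++
l=11 r=13: 33+38=71 d=1, r--
l=11 r=12: 33+35=68 d=2, l++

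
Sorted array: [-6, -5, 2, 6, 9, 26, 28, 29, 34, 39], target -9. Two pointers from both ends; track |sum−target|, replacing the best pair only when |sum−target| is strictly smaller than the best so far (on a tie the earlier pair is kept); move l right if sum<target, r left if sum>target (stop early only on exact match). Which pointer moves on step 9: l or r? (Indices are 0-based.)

l

l=0 r=9: -6+39=33 d=42 *, r--
l=0 r=8: -6+34=28 d=37 *, r--
l=0 r=7: -6+29=23 d=32 *, r--
l=0 r=6: -6+28=22 d=31 *, r--
l=0 r=5: -6+26=20 d=29 *, r--
l=0 r=4: -6+9=3 d=12 *, r--
l=0 r=3: -6+6=0 d=9 *, r--
l=0 r=2: -6+2=-4 d=5 *, r--
l=0 r=1: -6+-5=-11 d=2 *, l++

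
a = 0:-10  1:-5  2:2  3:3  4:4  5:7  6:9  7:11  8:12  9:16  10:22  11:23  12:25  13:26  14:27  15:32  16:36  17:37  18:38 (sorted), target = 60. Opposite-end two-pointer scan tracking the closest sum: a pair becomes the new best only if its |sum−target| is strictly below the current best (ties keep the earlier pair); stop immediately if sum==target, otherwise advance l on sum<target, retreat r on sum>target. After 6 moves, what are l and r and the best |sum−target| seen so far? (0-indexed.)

l=6, r=18, best |Δ|=15

l=0 r=18: -10+38=28 d=32 *, l++
l=1 r=18: -5+38=33 d=27 *, l++
l=2 r=18: 2+38=40 d=20 *, l++
l=3 r=18: 3+38=41 d=19 *, l++
l=4 r=18: 4+38=42 d=18 *, l++
l=5 r=18: 7+38=45 d=15 *, l++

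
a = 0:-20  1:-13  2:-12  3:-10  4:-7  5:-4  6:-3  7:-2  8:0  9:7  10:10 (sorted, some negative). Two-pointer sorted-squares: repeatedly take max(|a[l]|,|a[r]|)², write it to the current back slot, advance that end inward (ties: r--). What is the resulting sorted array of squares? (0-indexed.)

[0, 4, 9, 16, 49, 49, 100, 100, 144, 169, 400]

[0,10] |-20|>|10| out[10]=400 → l++
[1,10] |-13|>|10| out[9]=169 → l++
[2,10] |-12|>|10| out[8]=144 → l++
[3,10] |-10|<=|10| out[7]=100 → r--
[3,9] |-10|>|7| out[6]=100 → l++
[4,9] |-7|<=|7| out[5]=49 → r--
[4,8] |-7|>|0| out[4]=49 → l++
[5,8] |-4|>|0| out[3]=16 → l++
[6,8] |-3|>|0| out[2]=9 → l++
[7,8] |-2|>|0| out[1]=4 → l++
[8,8] |0|<=|0| out[0]=0 → r--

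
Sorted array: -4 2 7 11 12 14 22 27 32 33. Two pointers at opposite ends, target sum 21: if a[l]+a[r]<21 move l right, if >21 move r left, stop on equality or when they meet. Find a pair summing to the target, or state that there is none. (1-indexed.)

[1,10] -4+33=29 >21 → r--
[1,9] -4+32=28 >21 → r--
[1,8] -4+27=23 >21 → r--
[1,7] -4+22=18 <21 → l++
[2,7] 2+22=24 >21 → r--
[2,6] 2+14=16 <21 → l++
[3,6] 7+14=21 → found

(7, 14)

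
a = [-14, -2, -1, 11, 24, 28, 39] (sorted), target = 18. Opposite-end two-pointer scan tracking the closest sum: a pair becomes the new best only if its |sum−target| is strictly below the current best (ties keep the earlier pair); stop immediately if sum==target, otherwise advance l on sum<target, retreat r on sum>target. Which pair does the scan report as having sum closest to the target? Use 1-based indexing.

[1,7] -14+39=25 d=7 * → r--
[1,6] -14+28=14 d=4 * → l++
[2,6] -2+28=26 d=8 → r--
[2,5] -2+24=22 d=4 → r--
[2,4] -2+11=9 d=9 → l++
[3,4] -1+11=10 d=8 → l++

pair (-14, 28) with sum 14 (|Δ|=4)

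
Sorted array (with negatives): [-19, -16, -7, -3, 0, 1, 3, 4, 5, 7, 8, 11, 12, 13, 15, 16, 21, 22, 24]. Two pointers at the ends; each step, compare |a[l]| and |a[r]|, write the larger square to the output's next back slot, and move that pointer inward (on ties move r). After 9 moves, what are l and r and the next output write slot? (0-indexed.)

l=2, r=11, next write slot=9

l=0 r=18: |-19|<=|24| out[18]=576, r--
l=0 r=17: |-19|<=|22| out[17]=484, r--
l=0 r=16: |-19|<=|21| out[16]=441, r--
l=0 r=15: |-19|>|16| out[15]=361, l++
l=1 r=15: |-16|<=|16| out[14]=256, r--
l=1 r=14: |-16|>|15| out[13]=256, l++
l=2 r=14: |-7|<=|15| out[12]=225, r--
l=2 r=13: |-7|<=|13| out[11]=169, r--
l=2 r=12: |-7|<=|12| out[10]=144, r--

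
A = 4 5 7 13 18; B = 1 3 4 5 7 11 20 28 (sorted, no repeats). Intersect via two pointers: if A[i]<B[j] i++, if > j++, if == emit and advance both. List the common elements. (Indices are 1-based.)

intersection = [4, 5, 7]

i=1 j=1: 4>1, j++
i=1 j=2: 4>3, j++
i=1 j=3: 4==4 emit, i++,j++
i=2 j=4: 5==5 emit, i++,j++
i=3 j=5: 7==7 emit, i++,j++
i=4 j=6: 13>11, j++
i=4 j=7: 13<20, i++
i=5 j=7: 18<20, i++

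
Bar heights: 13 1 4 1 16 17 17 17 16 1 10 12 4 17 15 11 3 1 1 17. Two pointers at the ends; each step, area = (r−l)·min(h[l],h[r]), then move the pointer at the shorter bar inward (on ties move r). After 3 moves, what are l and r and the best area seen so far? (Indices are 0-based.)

l=3, r=19, best area=247

l=0 r=19: min(13,17)*19=247 best=247 *, l++
l=1 r=19: min(1,17)*18=18 best=247, l++
l=2 r=19: min(4,17)*17=68 best=247, l++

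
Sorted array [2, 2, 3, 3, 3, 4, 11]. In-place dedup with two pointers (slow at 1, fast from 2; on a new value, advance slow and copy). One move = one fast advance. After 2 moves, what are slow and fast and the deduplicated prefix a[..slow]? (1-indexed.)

slow=2, fast=4, prefix=[2, 3]

(s=1,f=2) a[fast]=2=a[slow] dup → fast++
(s=1,f=3) a[fast]=3≠a[slow]=2 write a[2]=3 → slow++,fast++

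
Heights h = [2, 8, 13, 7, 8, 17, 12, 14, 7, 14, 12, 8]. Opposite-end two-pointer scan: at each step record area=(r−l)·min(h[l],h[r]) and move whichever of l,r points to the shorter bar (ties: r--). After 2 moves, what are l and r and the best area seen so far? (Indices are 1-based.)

l=2, r=11, best area=80

[1,12] min(2,8)*11=22 best=22 * → l++
[2,12] min(8,8)*10=80 best=80 * → r--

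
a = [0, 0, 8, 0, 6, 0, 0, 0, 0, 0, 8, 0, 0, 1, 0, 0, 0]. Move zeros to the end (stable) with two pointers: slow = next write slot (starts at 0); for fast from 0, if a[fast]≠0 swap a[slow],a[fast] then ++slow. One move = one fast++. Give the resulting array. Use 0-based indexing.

[8, 6, 8, 1, 0, 0, 0, 0, 0, 0, 0, 0, 0, 0, 0, 0, 0]

(s=0,f=0) a[fast]=0 → fast++
(s=0,f=1) a[fast]=0 → fast++
(s=0,f=2) a[fast]=8≠0 swap→a[0]=8 → slow++,fast++
(s=1,f=3) a[fast]=0 → fast++
(s=1,f=4) a[fast]=6≠0 swap→a[1]=6 → slow++,fast++
(s=2,f=5) a[fast]=0 → fast++
(s=2,f=6) a[fast]=0 → fast++
(s=2,f=7) a[fast]=0 → fast++
(s=2,f=8) a[fast]=0 → fast++
(s=2,f=9) a[fast]=0 → fast++
(s=2,f=10) a[fast]=8≠0 swap→a[2]=8 → slow++,fast++
(s=3,f=11) a[fast]=0 → fast++
(s=3,f=12) a[fast]=0 → fast++
(s=3,f=13) a[fast]=1≠0 swap→a[3]=1 → slow++,fast++
(s=4,f=14) a[fast]=0 → fast++
(s=4,f=15) a[fast]=0 → fast++
(s=4,f=16) a[fast]=0 → fast++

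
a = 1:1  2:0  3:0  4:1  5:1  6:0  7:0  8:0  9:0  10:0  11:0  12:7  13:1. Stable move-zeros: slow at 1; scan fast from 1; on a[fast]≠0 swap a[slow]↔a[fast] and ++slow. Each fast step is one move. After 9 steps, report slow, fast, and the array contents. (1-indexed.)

slow=1 fast=1: a[fast]=1≠0 swap→a[1]=1, slow++,fast++
slow=2 fast=2: a[fast]=0, fast++
slow=2 fast=3: a[fast]=0, fast++
slow=2 fast=4: a[fast]=1≠0 swap→a[2]=1, slow++,fast++
slow=3 fast=5: a[fast]=1≠0 swap→a[3]=1, slow++,fast++
slow=4 fast=6: a[fast]=0, fast++
slow=4 fast=7: a[fast]=0, fast++
slow=4 fast=8: a[fast]=0, fast++
slow=4 fast=9: a[fast]=0, fast++

slow=4, fast=10, a=[1, 1, 1, 0, 0, 0, 0, 0, 0, 0, 0, 7, 1]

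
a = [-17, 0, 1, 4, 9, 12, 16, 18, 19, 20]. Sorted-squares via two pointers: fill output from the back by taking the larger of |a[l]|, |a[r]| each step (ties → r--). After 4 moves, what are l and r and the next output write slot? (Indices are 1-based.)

l=2, r=7, next write slot=6

l=1 r=10: |-17|<=|20| out[10]=400, r--
l=1 r=9: |-17|<=|19| out[9]=361, r--
l=1 r=8: |-17|<=|18| out[8]=324, r--
l=1 r=7: |-17|>|16| out[7]=289, l++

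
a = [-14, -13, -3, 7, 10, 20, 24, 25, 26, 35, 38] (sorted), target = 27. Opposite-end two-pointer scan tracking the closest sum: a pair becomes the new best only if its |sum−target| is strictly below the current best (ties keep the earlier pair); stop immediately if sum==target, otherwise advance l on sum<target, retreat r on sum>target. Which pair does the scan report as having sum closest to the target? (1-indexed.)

[1,11] -14+38=24 d=3 * → l++
[2,11] -13+38=25 d=2 * → l++
[3,11] -3+38=35 d=8 → r--
[3,10] -3+35=32 d=5 → r--
[3,9] -3+26=23 d=4 → l++
[4,9] 7+26=33 d=6 → r--
[4,8] 7+25=32 d=5 → r--
[4,7] 7+24=31 d=4 → r--
[4,6] 7+20=27 d=0 * → stop

pair (7, 20) with sum 27 (|Δ|=0)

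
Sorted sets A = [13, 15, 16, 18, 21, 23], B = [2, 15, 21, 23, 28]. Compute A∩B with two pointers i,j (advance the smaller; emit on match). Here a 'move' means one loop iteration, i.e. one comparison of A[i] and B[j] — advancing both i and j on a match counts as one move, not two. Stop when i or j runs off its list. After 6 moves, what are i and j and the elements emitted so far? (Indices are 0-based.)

i=0 j=0: 13>2, j++
i=0 j=1: 13<15, i++
i=1 j=1: 15==15 emit, i++,j++
i=2 j=2: 16<21, i++
i=3 j=2: 18<21, i++
i=4 j=2: 21==21 emit, i++,j++

i=5, j=3, emitted=[15, 21]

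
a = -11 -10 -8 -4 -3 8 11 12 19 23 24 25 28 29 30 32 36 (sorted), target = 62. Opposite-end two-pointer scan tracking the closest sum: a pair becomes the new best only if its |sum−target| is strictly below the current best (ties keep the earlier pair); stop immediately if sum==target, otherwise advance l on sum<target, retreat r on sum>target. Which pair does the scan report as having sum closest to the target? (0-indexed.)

[0,16] -11+36=25 d=37 * → l++
[1,16] -10+36=26 d=36 * → l++
[2,16] -8+36=28 d=34 * → l++
[3,16] -4+36=32 d=30 * → l++
[4,16] -3+36=33 d=29 * → l++
[5,16] 8+36=44 d=18 * → l++
[6,16] 11+36=47 d=15 * → l++
[7,16] 12+36=48 d=14 * → l++
[8,16] 19+36=55 d=7 * → l++
[9,16] 23+36=59 d=3 * → l++
[10,16] 24+36=60 d=2 * → l++
[11,16] 25+36=61 d=1 * → l++
[12,16] 28+36=64 d=2 → r--
[12,15] 28+32=60 d=2 → l++
[13,15] 29+32=61 d=1 → l++
[14,15] 30+32=62 d=0 * → stop

pair (30, 32) with sum 62 (|Δ|=0)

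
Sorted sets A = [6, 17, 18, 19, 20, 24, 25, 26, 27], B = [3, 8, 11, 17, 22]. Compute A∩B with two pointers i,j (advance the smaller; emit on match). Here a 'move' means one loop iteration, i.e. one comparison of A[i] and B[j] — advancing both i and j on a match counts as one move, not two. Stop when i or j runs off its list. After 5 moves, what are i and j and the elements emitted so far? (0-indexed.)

i=2, j=4, emitted=[17]

[i=0,j=0] 6>3 → j++
[i=0,j=1] 6<8 → i++
[i=1,j=1] 17>8 → j++
[i=1,j=2] 17>11 → j++
[i=1,j=3] 17==17 emit → i++,j++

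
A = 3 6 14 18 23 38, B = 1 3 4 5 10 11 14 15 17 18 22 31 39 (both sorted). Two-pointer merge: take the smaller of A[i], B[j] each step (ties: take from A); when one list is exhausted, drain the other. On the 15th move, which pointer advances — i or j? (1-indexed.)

j

[i=1,j=1] A[i]=3>B[j]=1 take 1 → j++
[i=1,j=2] A[i]=3<=B[j]=3 take 3 → i++
[i=2,j=2] A[i]=6>B[j]=3 take 3 → j++
[i=2,j=3] A[i]=6>B[j]=4 take 4 → j++
[i=2,j=4] A[i]=6>B[j]=5 take 5 → j++
[i=2,j=5] A[i]=6<=B[j]=10 take 6 → i++
[i=3,j=5] A[i]=14>B[j]=10 take 10 → j++
[i=3,j=6] A[i]=14>B[j]=11 take 11 → j++
[i=3,j=7] A[i]=14<=B[j]=14 take 14 → i++
[i=4,j=7] A[i]=18>B[j]=14 take 14 → j++
[i=4,j=8] A[i]=18>B[j]=15 take 15 → j++
[i=4,j=9] A[i]=18>B[j]=17 take 17 → j++
[i=4,j=10] A[i]=18<=B[j]=18 take 18 → i++
[i=5,j=10] A[i]=23>B[j]=18 take 18 → j++
[i=5,j=11] A[i]=23>B[j]=22 take 22 → j++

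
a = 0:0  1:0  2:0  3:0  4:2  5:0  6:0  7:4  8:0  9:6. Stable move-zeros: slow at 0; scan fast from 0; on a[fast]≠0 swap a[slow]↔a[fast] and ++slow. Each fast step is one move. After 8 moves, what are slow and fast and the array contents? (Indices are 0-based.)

(s=0,f=0) a[fast]=0 → fast++
(s=0,f=1) a[fast]=0 → fast++
(s=0,f=2) a[fast]=0 → fast++
(s=0,f=3) a[fast]=0 → fast++
(s=0,f=4) a[fast]=2≠0 swap→a[0]=2 → slow++,fast++
(s=1,f=5) a[fast]=0 → fast++
(s=1,f=6) a[fast]=0 → fast++
(s=1,f=7) a[fast]=4≠0 swap→a[1]=4 → slow++,fast++

slow=2, fast=8, a=[2, 4, 0, 0, 0, 0, 0, 0, 0, 6]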